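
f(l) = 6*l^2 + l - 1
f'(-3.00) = -35.00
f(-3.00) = 50.00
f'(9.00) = 109.00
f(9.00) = 494.00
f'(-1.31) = -14.72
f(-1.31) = 7.99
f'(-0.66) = -6.92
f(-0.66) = 0.95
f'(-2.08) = -23.96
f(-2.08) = 22.88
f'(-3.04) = -35.48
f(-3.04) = 51.41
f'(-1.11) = -12.32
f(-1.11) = 5.28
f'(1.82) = 22.84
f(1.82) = 20.69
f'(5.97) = 72.64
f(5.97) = 218.82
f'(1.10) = 14.20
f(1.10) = 7.36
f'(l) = 12*l + 1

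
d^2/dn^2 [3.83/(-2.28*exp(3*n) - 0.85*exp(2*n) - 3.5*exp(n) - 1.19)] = (-3.83*(6.84*exp(2*n) + 1.7*exp(n) + 3.5)*(13.68*exp(2*n) + 3.4*exp(n) + 7.0)*exp(n) + (78.5916*exp(2*n) + 13.022*exp(n) + 13.405)*(2.28*exp(3*n) + 0.85*exp(2*n) + 3.5*exp(n) + 1.19))*exp(n)/(2.28*exp(3*n) + 0.85*exp(2*n) + 3.5*exp(n) + 1.19)^3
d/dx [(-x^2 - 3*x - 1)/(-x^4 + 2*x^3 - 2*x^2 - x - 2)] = (-2*x^5 - 7*x^4 + 8*x^3 + x^2 + 5)/(x^8 - 4*x^7 + 8*x^6 - 6*x^5 + 4*x^4 - 4*x^3 + 9*x^2 + 4*x + 4)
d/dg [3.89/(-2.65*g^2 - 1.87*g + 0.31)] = (20.617*g + 7.2743)/(2.65*g^2 + 1.87*g - 0.31)^2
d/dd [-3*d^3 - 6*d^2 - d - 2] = -9*d^2 - 12*d - 1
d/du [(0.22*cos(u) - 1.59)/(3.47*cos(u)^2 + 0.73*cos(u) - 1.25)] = (0.7634*cos(u)^2 - 11.0346*cos(u) - 0.8857)*sin(u)/(12.0409*cos(u)^4 + 5.0662*cos(u)^3 - 8.1421*cos(u)^2 - 1.825*cos(u) + 1.5625)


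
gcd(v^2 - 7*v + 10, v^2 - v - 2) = v - 2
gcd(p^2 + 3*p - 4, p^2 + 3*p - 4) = p^2 + 3*p - 4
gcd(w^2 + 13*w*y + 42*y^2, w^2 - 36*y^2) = w + 6*y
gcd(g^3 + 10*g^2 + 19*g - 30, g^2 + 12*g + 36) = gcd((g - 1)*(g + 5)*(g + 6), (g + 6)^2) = g + 6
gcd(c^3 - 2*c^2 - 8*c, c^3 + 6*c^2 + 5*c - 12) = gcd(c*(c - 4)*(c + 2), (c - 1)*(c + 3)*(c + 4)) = 1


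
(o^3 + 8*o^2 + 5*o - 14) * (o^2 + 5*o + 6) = o^5 + 13*o^4 + 51*o^3 + 59*o^2 - 40*o - 84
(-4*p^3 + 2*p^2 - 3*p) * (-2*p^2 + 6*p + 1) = 8*p^5 - 28*p^4 + 14*p^3 - 16*p^2 - 3*p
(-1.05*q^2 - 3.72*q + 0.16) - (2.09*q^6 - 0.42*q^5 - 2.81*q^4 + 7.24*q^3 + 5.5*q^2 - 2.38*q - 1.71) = -2.09*q^6 + 0.42*q^5 + 2.81*q^4 - 7.24*q^3 - 6.55*q^2 - 1.34*q + 1.87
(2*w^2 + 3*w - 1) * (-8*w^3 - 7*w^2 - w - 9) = -16*w^5 - 38*w^4 - 15*w^3 - 14*w^2 - 26*w + 9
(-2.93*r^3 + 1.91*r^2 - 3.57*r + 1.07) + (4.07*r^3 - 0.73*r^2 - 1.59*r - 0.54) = 1.14*r^3 + 1.18*r^2 - 5.16*r + 0.53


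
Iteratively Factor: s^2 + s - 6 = (s - 2)*(s + 3)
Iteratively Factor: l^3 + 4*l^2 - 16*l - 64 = (l - 4)*(l^2 + 8*l + 16) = (l - 4)*(l + 4)*(l + 4)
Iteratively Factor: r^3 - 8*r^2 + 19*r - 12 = (r - 3)*(r^2 - 5*r + 4) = (r - 3)*(r - 1)*(r - 4)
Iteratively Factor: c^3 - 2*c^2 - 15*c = (c + 3)*(c^2 - 5*c) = c*(c + 3)*(c - 5)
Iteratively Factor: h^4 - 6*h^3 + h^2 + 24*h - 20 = (h - 1)*(h^3 - 5*h^2 - 4*h + 20) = (h - 5)*(h - 1)*(h^2 - 4) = (h - 5)*(h - 2)*(h - 1)*(h + 2)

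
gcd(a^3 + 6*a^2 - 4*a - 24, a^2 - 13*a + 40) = 1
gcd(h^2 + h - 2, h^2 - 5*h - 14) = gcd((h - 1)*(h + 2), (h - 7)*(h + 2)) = h + 2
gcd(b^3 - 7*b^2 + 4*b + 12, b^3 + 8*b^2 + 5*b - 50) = b - 2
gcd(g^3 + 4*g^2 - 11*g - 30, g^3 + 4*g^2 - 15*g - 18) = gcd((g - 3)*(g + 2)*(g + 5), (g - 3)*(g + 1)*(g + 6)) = g - 3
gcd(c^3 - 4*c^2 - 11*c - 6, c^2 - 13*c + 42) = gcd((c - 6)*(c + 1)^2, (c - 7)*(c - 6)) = c - 6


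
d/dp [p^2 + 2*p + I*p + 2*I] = 2*p + 2 + I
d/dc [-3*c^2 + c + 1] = 1 - 6*c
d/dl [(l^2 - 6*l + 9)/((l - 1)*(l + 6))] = (11*l^2 - 30*l - 9)/(l^4 + 10*l^3 + 13*l^2 - 60*l + 36)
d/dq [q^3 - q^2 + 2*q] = 3*q^2 - 2*q + 2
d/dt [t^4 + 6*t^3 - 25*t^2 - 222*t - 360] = 4*t^3 + 18*t^2 - 50*t - 222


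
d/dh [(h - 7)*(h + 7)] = 2*h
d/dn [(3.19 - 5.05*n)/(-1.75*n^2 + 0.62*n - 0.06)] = (-8.8375*n^2 + 11.165*n - 1.6748)/(3.0625*n^4 - 2.17*n^3 + 0.5944*n^2 - 0.0744*n + 0.0036)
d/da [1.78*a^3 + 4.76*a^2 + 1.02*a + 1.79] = 5.34*a^2 + 9.52*a + 1.02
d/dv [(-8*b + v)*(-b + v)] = -9*b + 2*v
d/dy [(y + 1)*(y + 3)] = 2*y + 4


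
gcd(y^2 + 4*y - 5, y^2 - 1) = y - 1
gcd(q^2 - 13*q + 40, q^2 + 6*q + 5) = 1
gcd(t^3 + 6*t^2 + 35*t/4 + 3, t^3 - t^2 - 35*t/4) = 1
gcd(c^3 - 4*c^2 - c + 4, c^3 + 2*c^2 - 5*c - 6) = c + 1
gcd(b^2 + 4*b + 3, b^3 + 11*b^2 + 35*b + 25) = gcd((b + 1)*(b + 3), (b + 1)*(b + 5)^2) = b + 1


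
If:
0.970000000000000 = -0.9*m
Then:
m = -1.08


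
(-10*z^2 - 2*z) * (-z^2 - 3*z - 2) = 10*z^4 + 32*z^3 + 26*z^2 + 4*z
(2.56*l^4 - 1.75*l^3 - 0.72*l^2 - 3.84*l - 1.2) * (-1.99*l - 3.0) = -5.0944*l^5 - 4.1975*l^4 + 6.6828*l^3 + 9.8016*l^2 + 13.908*l + 3.6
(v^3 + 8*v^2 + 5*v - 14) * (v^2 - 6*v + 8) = v^5 + 2*v^4 - 35*v^3 + 20*v^2 + 124*v - 112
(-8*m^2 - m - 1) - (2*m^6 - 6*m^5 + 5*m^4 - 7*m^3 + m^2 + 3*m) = -2*m^6 + 6*m^5 - 5*m^4 + 7*m^3 - 9*m^2 - 4*m - 1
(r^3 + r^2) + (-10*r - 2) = r^3 + r^2 - 10*r - 2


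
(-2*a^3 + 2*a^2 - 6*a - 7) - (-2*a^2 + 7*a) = -2*a^3 + 4*a^2 - 13*a - 7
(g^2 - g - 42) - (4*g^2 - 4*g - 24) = -3*g^2 + 3*g - 18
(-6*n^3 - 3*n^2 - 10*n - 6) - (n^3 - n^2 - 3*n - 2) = -7*n^3 - 2*n^2 - 7*n - 4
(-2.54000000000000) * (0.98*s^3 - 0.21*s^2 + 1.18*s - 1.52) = -2.4892*s^3 + 0.5334*s^2 - 2.9972*s + 3.8608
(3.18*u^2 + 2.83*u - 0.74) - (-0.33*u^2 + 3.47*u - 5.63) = 3.51*u^2 - 0.64*u + 4.89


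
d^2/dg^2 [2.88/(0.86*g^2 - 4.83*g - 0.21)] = (4.260096*g^2 - 23.925888*g - 2.88*(1.72*g - 4.83)*(3.44*g - 9.66) - 1.040256)/(-0.86*g^2 + 4.83*g + 0.21)^3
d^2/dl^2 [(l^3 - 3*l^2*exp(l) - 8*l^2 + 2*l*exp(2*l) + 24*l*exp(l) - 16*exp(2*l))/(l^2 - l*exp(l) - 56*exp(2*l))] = 2*(-l^6 + 115*l^5*exp(l) + 8*l^5 - 423*l^4*exp(2*l) - 1032*l^4*exp(l) - 16*l^4 + 6581*l^3*exp(3*l) + 4056*l^3*exp(2*l) + 1896*l^3*exp(l) + 16*l^3 - 4760*l^2*exp(4*l) - 72136*l^2*exp(3*l) - 7104*l^2*exp(2*l) - 1392*l^2*exp(l) + 57120*l*exp(4*l) + 115040*l*exp(3*l) + 4080*l*exp(2*l) - 85680*exp(4*l) - 27344*exp(3*l))*exp(l)/(l^6 - 3*l^5*exp(l) - 165*l^4*exp(2*l) + 335*l^3*exp(3*l) + 9240*l^2*exp(4*l) - 9408*l*exp(5*l) - 175616*exp(6*l))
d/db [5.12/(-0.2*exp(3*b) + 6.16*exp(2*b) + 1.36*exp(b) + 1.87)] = (3.072*exp(2*b) - 63.0784*exp(b) - 6.9632)*exp(b)/(-0.2*exp(3*b) + 6.16*exp(2*b) + 1.36*exp(b) + 1.87)^2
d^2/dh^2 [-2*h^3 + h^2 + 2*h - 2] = 2 - 12*h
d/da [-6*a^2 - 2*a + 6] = -12*a - 2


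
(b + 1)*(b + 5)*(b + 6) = b^3 + 12*b^2 + 41*b + 30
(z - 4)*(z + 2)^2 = z^3 - 12*z - 16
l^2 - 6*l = l*(l - 6)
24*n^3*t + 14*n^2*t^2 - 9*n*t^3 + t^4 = t*(-6*n + t)*(-4*n + t)*(n + t)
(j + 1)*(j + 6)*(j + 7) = j^3 + 14*j^2 + 55*j + 42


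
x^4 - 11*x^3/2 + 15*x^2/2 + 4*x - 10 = (x - 5/2)*(x - 2)^2*(x + 1)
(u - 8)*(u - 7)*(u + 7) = u^3 - 8*u^2 - 49*u + 392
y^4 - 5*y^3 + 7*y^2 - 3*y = y*(y - 3)*(y - 1)^2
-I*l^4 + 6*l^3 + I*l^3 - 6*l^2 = l^2*(l + 6*I)*(-I*l + I)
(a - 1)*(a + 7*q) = a^2 + 7*a*q - a - 7*q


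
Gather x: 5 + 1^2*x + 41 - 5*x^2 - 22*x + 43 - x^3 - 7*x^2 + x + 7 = -x^3 - 12*x^2 - 20*x + 96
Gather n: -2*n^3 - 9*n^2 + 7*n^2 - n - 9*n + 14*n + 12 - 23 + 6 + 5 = -2*n^3 - 2*n^2 + 4*n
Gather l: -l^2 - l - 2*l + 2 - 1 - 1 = -l^2 - 3*l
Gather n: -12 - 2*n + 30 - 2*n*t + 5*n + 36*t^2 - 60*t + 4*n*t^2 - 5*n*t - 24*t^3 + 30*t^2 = n*(4*t^2 - 7*t + 3) - 24*t^3 + 66*t^2 - 60*t + 18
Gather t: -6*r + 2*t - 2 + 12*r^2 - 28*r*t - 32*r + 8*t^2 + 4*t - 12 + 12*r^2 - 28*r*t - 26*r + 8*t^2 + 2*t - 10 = 24*r^2 - 64*r + 16*t^2 + t*(8 - 56*r) - 24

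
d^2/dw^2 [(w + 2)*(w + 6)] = 2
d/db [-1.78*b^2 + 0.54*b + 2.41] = 0.54 - 3.56*b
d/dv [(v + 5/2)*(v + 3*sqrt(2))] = 2*v + 5/2 + 3*sqrt(2)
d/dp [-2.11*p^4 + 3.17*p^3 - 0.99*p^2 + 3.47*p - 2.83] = -8.44*p^3 + 9.51*p^2 - 1.98*p + 3.47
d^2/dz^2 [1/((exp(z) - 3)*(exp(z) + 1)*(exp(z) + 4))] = (9*exp(5*z) + 22*exp(4*z) - 6*exp(3*z) + 42*exp(2*z) + 217*exp(z) - 132)*exp(z)/(exp(9*z) + 6*exp(8*z) - 21*exp(7*z) - 160*exp(6*z) + 87*exp(5*z) + 1374*exp(4*z) + 685*exp(3*z) - 3492*exp(2*z) - 4752*exp(z) - 1728)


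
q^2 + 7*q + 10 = (q + 2)*(q + 5)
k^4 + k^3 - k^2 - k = k*(k - 1)*(k + 1)^2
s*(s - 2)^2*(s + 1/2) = s^4 - 7*s^3/2 + 2*s^2 + 2*s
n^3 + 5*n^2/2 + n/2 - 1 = (n - 1/2)*(n + 1)*(n + 2)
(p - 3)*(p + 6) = p^2 + 3*p - 18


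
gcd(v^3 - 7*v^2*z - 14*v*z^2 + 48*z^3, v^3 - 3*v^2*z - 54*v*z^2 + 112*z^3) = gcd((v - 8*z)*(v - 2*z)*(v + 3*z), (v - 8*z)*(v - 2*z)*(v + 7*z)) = v^2 - 10*v*z + 16*z^2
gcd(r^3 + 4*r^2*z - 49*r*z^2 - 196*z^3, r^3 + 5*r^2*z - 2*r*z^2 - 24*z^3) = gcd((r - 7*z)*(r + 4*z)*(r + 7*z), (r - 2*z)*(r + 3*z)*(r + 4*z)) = r + 4*z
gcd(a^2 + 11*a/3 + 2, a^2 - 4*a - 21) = a + 3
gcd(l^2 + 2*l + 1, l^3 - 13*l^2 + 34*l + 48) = l + 1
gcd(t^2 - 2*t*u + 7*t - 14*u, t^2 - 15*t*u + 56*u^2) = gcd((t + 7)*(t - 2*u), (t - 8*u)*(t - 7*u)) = 1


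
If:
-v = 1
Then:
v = -1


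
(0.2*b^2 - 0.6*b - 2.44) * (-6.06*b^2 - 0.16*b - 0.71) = -1.212*b^4 + 3.604*b^3 + 14.7404*b^2 + 0.8164*b + 1.7324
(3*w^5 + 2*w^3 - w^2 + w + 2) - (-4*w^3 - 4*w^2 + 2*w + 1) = 3*w^5 + 6*w^3 + 3*w^2 - w + 1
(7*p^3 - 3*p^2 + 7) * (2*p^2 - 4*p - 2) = 14*p^5 - 34*p^4 - 2*p^3 + 20*p^2 - 28*p - 14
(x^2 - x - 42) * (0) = 0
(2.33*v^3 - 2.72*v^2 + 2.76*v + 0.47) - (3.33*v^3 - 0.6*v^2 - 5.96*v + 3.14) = -1.0*v^3 - 2.12*v^2 + 8.72*v - 2.67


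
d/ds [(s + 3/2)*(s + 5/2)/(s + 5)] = (s^2 + 10*s + 65/4)/(s^2 + 10*s + 25)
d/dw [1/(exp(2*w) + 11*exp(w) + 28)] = (-2*exp(w) - 11)*exp(w)/(exp(2*w) + 11*exp(w) + 28)^2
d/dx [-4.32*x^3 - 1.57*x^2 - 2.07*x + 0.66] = -12.96*x^2 - 3.14*x - 2.07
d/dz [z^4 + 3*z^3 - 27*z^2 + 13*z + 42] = 4*z^3 + 9*z^2 - 54*z + 13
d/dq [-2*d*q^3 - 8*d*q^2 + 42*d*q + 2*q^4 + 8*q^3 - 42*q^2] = -6*d*q^2 - 16*d*q + 42*d + 8*q^3 + 24*q^2 - 84*q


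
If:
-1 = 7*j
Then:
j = -1/7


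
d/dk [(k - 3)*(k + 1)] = 2*k - 2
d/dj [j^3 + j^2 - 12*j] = 3*j^2 + 2*j - 12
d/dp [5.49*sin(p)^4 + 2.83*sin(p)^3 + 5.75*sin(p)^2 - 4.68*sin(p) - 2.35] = (21.96*sin(p)^3 + 8.49*sin(p)^2 + 11.5*sin(p) - 4.68)*cos(p)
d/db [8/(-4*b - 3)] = 32/(4*b + 3)^2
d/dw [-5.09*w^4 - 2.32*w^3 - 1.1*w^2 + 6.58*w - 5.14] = -20.36*w^3 - 6.96*w^2 - 2.2*w + 6.58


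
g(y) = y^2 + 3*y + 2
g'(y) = 2*y + 3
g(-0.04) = 1.88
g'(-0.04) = 2.92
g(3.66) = 26.38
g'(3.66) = 10.32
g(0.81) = 5.09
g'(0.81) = 4.62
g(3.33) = 23.08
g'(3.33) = 9.66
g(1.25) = 7.31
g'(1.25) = 5.50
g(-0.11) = 1.68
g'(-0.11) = 2.78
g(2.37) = 14.73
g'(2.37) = 7.74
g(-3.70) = 4.59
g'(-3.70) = -4.40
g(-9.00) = 56.00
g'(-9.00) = -15.00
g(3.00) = 20.00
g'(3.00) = 9.00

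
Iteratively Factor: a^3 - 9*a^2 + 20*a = (a)*(a^2 - 9*a + 20) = a*(a - 4)*(a - 5)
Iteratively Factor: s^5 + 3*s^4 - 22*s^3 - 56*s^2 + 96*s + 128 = (s - 2)*(s^4 + 5*s^3 - 12*s^2 - 80*s - 64) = (s - 2)*(s + 4)*(s^3 + s^2 - 16*s - 16) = (s - 2)*(s + 4)^2*(s^2 - 3*s - 4) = (s - 2)*(s + 1)*(s + 4)^2*(s - 4)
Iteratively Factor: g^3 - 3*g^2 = (g)*(g^2 - 3*g) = g*(g - 3)*(g)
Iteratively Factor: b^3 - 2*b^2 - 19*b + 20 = (b - 5)*(b^2 + 3*b - 4) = (b - 5)*(b + 4)*(b - 1)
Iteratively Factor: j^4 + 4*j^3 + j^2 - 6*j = (j + 2)*(j^3 + 2*j^2 - 3*j) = (j - 1)*(j + 2)*(j^2 + 3*j) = j*(j - 1)*(j + 2)*(j + 3)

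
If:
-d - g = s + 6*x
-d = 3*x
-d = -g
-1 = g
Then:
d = -1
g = -1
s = 0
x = 1/3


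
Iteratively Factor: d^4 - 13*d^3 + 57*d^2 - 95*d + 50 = (d - 1)*(d^3 - 12*d^2 + 45*d - 50) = (d - 2)*(d - 1)*(d^2 - 10*d + 25) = (d - 5)*(d - 2)*(d - 1)*(d - 5)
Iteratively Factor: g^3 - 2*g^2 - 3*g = (g)*(g^2 - 2*g - 3) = g*(g - 3)*(g + 1)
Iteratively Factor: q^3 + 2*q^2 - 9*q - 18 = (q + 3)*(q^2 - q - 6) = (q + 2)*(q + 3)*(q - 3)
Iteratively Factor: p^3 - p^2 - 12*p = (p - 4)*(p^2 + 3*p) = (p - 4)*(p + 3)*(p)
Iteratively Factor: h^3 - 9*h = (h)*(h^2 - 9) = h*(h - 3)*(h + 3)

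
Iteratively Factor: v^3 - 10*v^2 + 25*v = (v - 5)*(v^2 - 5*v) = (v - 5)^2*(v)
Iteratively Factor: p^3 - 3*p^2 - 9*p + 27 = (p + 3)*(p^2 - 6*p + 9) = (p - 3)*(p + 3)*(p - 3)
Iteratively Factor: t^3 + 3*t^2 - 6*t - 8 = (t - 2)*(t^2 + 5*t + 4) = (t - 2)*(t + 4)*(t + 1)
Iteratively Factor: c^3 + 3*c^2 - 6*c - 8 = (c + 4)*(c^2 - c - 2) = (c - 2)*(c + 4)*(c + 1)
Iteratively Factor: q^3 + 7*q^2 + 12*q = (q)*(q^2 + 7*q + 12) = q*(q + 4)*(q + 3)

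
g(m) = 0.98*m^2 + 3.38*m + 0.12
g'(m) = 1.96*m + 3.38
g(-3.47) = 0.19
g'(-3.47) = -3.42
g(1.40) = 6.77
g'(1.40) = 6.12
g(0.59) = 2.46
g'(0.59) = 4.54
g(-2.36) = -2.40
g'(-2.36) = -1.25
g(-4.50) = 4.76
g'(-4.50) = -5.44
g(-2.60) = -2.04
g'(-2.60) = -1.72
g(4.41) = 34.08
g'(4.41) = 12.02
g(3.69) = 25.94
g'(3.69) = 10.61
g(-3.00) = -1.20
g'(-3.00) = -2.50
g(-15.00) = 169.92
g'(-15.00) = -26.02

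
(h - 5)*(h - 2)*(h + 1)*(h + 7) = h^4 + h^3 - 39*h^2 + 31*h + 70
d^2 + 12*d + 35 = (d + 5)*(d + 7)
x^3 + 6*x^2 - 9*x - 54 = (x - 3)*(x + 3)*(x + 6)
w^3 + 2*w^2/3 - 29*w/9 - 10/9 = (w - 5/3)*(w + 1/3)*(w + 2)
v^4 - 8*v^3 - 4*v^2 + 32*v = v*(v - 8)*(v - 2)*(v + 2)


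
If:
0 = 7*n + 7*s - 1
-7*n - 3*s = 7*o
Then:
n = 1/7 - s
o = 4*s/7 - 1/7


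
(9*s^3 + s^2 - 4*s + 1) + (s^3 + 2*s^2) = 10*s^3 + 3*s^2 - 4*s + 1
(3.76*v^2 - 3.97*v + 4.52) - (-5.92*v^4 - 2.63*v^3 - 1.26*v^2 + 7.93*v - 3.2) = 5.92*v^4 + 2.63*v^3 + 5.02*v^2 - 11.9*v + 7.72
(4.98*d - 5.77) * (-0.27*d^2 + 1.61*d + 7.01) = -1.3446*d^3 + 9.5757*d^2 + 25.6201*d - 40.4477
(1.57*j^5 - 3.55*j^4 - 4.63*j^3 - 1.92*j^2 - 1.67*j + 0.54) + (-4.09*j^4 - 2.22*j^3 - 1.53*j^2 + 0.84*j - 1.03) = 1.57*j^5 - 7.64*j^4 - 6.85*j^3 - 3.45*j^2 - 0.83*j - 0.49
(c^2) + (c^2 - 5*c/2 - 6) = 2*c^2 - 5*c/2 - 6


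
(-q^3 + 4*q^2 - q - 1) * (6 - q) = q^4 - 10*q^3 + 25*q^2 - 5*q - 6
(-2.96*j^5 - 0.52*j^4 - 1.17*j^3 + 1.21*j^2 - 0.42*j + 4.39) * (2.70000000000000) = -7.992*j^5 - 1.404*j^4 - 3.159*j^3 + 3.267*j^2 - 1.134*j + 11.853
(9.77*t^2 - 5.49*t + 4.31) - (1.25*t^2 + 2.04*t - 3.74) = 8.52*t^2 - 7.53*t + 8.05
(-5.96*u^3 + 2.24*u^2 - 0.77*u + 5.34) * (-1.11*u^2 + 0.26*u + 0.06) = 6.6156*u^5 - 4.036*u^4 + 1.0795*u^3 - 5.9932*u^2 + 1.3422*u + 0.3204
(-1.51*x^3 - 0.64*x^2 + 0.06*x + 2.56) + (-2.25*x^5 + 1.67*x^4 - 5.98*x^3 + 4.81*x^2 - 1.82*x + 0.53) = -2.25*x^5 + 1.67*x^4 - 7.49*x^3 + 4.17*x^2 - 1.76*x + 3.09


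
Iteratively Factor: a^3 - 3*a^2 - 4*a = (a - 4)*(a^2 + a) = a*(a - 4)*(a + 1)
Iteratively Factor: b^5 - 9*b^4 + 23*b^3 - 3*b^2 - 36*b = (b - 3)*(b^4 - 6*b^3 + 5*b^2 + 12*b) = (b - 3)^2*(b^3 - 3*b^2 - 4*b) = b*(b - 3)^2*(b^2 - 3*b - 4) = b*(b - 3)^2*(b + 1)*(b - 4)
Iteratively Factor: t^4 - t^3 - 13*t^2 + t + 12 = (t + 1)*(t^3 - 2*t^2 - 11*t + 12) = (t + 1)*(t + 3)*(t^2 - 5*t + 4) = (t - 1)*(t + 1)*(t + 3)*(t - 4)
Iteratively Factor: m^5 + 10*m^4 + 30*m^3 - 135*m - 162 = (m + 3)*(m^4 + 7*m^3 + 9*m^2 - 27*m - 54) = (m + 3)^2*(m^3 + 4*m^2 - 3*m - 18) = (m + 3)^3*(m^2 + m - 6) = (m - 2)*(m + 3)^3*(m + 3)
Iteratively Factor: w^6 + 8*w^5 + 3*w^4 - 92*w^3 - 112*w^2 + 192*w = (w + 4)*(w^5 + 4*w^4 - 13*w^3 - 40*w^2 + 48*w) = (w - 3)*(w + 4)*(w^4 + 7*w^3 + 8*w^2 - 16*w) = (w - 3)*(w + 4)^2*(w^3 + 3*w^2 - 4*w) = (w - 3)*(w - 1)*(w + 4)^2*(w^2 + 4*w) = (w - 3)*(w - 1)*(w + 4)^3*(w)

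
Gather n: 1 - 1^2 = 0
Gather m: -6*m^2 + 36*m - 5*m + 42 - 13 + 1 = -6*m^2 + 31*m + 30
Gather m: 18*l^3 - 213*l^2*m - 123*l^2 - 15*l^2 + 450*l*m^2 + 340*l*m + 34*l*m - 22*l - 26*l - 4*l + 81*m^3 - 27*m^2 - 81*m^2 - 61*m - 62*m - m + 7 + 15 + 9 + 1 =18*l^3 - 138*l^2 - 52*l + 81*m^3 + m^2*(450*l - 108) + m*(-213*l^2 + 374*l - 124) + 32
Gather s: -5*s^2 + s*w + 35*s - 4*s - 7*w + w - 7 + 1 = -5*s^2 + s*(w + 31) - 6*w - 6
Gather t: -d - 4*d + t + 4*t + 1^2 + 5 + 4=-5*d + 5*t + 10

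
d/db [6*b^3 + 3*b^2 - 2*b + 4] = 18*b^2 + 6*b - 2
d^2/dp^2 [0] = 0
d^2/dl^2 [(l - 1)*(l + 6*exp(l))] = 6*l*exp(l) + 6*exp(l) + 2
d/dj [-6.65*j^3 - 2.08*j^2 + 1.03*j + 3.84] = -19.95*j^2 - 4.16*j + 1.03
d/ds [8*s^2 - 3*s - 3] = 16*s - 3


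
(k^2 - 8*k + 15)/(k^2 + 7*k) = (k^2 - 8*k + 15)/(k*(k + 7))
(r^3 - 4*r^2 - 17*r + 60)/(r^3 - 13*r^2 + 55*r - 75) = (r + 4)/(r - 5)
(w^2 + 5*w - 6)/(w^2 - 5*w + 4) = (w + 6)/(w - 4)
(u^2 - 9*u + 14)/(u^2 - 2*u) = (u - 7)/u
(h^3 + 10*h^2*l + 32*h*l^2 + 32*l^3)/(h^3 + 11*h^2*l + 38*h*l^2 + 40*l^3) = (h + 4*l)/(h + 5*l)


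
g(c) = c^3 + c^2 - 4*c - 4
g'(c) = 3*c^2 + 2*c - 4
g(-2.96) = -9.33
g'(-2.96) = 16.36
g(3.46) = 35.55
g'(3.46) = 38.83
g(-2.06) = -0.26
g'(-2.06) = 4.61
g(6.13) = 239.40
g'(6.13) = 120.99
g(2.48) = 7.48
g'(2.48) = 19.41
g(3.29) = 29.28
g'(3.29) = 35.05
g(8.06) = 552.33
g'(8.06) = 207.01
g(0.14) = -4.54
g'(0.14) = -3.66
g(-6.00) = -160.00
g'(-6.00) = 92.00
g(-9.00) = -616.00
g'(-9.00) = 221.00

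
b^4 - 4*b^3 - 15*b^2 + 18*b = b*(b - 6)*(b - 1)*(b + 3)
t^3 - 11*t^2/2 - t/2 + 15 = (t - 5)*(t - 2)*(t + 3/2)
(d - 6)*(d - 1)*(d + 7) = d^3 - 43*d + 42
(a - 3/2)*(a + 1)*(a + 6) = a^3 + 11*a^2/2 - 9*a/2 - 9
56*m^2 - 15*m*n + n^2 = (-8*m + n)*(-7*m + n)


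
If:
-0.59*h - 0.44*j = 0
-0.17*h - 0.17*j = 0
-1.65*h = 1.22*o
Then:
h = 0.00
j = 0.00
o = 0.00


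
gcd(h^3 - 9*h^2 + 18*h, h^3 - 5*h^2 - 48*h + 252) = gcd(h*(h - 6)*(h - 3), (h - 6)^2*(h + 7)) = h - 6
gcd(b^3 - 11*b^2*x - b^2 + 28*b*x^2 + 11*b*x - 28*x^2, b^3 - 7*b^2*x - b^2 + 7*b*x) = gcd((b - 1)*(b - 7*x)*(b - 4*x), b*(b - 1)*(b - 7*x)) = -b^2 + 7*b*x + b - 7*x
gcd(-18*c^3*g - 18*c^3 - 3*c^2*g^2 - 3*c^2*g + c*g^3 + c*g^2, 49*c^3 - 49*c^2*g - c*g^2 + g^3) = 1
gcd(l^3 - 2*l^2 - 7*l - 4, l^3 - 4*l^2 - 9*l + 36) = l - 4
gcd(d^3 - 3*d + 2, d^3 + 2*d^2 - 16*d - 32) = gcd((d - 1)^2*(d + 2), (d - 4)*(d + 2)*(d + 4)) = d + 2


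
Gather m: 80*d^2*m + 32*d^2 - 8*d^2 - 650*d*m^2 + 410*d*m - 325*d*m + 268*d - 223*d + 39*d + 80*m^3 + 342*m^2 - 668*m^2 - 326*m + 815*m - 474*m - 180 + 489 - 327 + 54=24*d^2 + 84*d + 80*m^3 + m^2*(-650*d - 326) + m*(80*d^2 + 85*d + 15) + 36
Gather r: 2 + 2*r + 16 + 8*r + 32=10*r + 50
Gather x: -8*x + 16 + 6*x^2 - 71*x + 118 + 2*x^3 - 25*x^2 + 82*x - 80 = 2*x^3 - 19*x^2 + 3*x + 54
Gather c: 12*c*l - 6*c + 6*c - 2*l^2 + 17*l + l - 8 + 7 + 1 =12*c*l - 2*l^2 + 18*l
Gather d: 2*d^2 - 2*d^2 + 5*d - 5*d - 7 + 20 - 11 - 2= 0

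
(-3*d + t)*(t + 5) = -3*d*t - 15*d + t^2 + 5*t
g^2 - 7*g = g*(g - 7)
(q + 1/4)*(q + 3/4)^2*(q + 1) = q^4 + 11*q^3/4 + 43*q^2/16 + 69*q/64 + 9/64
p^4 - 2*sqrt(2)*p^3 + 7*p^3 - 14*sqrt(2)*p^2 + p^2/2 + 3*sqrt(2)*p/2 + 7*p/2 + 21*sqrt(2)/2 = (p + 7)*(p - 3*sqrt(2)/2)*(p - sqrt(2))*(p + sqrt(2)/2)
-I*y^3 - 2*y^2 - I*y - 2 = (y - 2*I)*(y - I)*(-I*y + 1)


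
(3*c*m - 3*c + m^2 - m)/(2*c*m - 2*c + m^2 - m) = (3*c + m)/(2*c + m)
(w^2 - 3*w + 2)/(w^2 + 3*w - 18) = (w^2 - 3*w + 2)/(w^2 + 3*w - 18)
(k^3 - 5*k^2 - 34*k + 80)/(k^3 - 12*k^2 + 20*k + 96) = (k^2 + 3*k - 10)/(k^2 - 4*k - 12)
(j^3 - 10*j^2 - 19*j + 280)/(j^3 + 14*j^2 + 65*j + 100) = (j^2 - 15*j + 56)/(j^2 + 9*j + 20)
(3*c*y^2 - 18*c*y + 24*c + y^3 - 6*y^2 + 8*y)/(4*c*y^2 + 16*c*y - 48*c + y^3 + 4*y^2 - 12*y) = (3*c*y - 12*c + y^2 - 4*y)/(4*c*y + 24*c + y^2 + 6*y)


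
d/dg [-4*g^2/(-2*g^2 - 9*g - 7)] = 4*g*(9*g + 14)/(4*g^4 + 36*g^3 + 109*g^2 + 126*g + 49)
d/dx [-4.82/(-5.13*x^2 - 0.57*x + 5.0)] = (-49.4532*x - 2.7474)/(5.13*x^2 + 0.57*x - 5.0)^2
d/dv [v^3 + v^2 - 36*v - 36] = 3*v^2 + 2*v - 36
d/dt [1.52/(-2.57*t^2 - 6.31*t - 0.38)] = (7.8128*t + 9.5912)/(2.57*t^2 + 6.31*t + 0.38)^2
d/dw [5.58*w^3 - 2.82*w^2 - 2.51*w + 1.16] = 16.74*w^2 - 5.64*w - 2.51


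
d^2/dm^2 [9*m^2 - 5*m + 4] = 18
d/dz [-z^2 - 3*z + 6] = -2*z - 3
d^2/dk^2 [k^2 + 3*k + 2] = 2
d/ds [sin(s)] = cos(s)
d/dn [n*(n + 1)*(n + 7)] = 3*n^2 + 16*n + 7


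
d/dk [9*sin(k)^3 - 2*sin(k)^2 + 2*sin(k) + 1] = (27*sin(k)^2 - 4*sin(k) + 2)*cos(k)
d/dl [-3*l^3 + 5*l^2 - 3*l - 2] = -9*l^2 + 10*l - 3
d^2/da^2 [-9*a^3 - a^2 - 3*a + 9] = -54*a - 2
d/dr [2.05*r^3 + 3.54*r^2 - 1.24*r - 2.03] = 6.15*r^2 + 7.08*r - 1.24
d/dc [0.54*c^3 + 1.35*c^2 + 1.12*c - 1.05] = 1.62*c^2 + 2.7*c + 1.12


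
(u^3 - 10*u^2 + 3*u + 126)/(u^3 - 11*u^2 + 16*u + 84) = (u + 3)/(u + 2)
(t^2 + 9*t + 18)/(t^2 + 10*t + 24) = (t + 3)/(t + 4)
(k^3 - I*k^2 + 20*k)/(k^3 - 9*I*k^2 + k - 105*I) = k*(k + 4*I)/(k^2 - 4*I*k + 21)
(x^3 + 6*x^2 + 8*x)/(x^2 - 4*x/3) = 3*(x^2 + 6*x + 8)/(3*x - 4)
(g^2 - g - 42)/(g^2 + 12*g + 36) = (g - 7)/(g + 6)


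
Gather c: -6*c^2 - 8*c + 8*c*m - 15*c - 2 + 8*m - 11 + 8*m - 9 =-6*c^2 + c*(8*m - 23) + 16*m - 22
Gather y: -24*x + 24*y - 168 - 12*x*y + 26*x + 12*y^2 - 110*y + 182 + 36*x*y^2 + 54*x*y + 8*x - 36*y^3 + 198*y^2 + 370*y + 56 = 10*x - 36*y^3 + y^2*(36*x + 210) + y*(42*x + 284) + 70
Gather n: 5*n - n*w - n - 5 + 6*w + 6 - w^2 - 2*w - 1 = n*(4 - w) - w^2 + 4*w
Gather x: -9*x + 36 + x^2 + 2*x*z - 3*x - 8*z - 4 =x^2 + x*(2*z - 12) - 8*z + 32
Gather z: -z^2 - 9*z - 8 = -z^2 - 9*z - 8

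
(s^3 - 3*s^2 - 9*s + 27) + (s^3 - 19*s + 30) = 2*s^3 - 3*s^2 - 28*s + 57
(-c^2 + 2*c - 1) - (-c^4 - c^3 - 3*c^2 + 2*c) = c^4 + c^3 + 2*c^2 - 1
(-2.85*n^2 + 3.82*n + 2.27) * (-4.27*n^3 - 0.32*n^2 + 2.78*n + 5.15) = 12.1695*n^5 - 15.3994*n^4 - 18.8383*n^3 - 4.7843*n^2 + 25.9836*n + 11.6905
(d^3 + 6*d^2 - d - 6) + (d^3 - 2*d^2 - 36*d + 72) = 2*d^3 + 4*d^2 - 37*d + 66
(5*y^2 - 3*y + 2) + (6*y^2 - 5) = 11*y^2 - 3*y - 3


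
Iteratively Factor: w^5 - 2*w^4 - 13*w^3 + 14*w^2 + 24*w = (w)*(w^4 - 2*w^3 - 13*w^2 + 14*w + 24) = w*(w - 2)*(w^3 - 13*w - 12) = w*(w - 2)*(w + 3)*(w^2 - 3*w - 4) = w*(w - 2)*(w + 1)*(w + 3)*(w - 4)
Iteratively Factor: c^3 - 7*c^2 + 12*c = (c)*(c^2 - 7*c + 12) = c*(c - 4)*(c - 3)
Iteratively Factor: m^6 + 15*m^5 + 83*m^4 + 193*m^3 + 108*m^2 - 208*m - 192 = (m - 1)*(m^5 + 16*m^4 + 99*m^3 + 292*m^2 + 400*m + 192) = (m - 1)*(m + 4)*(m^4 + 12*m^3 + 51*m^2 + 88*m + 48) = (m - 1)*(m + 3)*(m + 4)*(m^3 + 9*m^2 + 24*m + 16) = (m - 1)*(m + 1)*(m + 3)*(m + 4)*(m^2 + 8*m + 16) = (m - 1)*(m + 1)*(m + 3)*(m + 4)^2*(m + 4)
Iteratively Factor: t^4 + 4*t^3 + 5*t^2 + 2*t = (t + 2)*(t^3 + 2*t^2 + t) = (t + 1)*(t + 2)*(t^2 + t) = t*(t + 1)*(t + 2)*(t + 1)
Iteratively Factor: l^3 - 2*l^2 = (l)*(l^2 - 2*l) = l*(l - 2)*(l)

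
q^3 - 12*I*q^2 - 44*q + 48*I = (q - 6*I)*(q - 4*I)*(q - 2*I)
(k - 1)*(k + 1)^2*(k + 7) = k^4 + 8*k^3 + 6*k^2 - 8*k - 7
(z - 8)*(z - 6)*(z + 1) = z^3 - 13*z^2 + 34*z + 48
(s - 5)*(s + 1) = s^2 - 4*s - 5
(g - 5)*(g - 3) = g^2 - 8*g + 15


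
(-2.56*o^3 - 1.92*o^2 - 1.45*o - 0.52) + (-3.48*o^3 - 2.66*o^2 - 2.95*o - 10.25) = -6.04*o^3 - 4.58*o^2 - 4.4*o - 10.77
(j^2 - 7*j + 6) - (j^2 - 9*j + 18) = 2*j - 12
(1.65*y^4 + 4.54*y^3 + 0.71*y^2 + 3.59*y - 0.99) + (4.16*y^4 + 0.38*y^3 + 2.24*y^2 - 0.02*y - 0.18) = 5.81*y^4 + 4.92*y^3 + 2.95*y^2 + 3.57*y - 1.17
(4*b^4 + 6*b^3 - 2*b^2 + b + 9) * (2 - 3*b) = -12*b^5 - 10*b^4 + 18*b^3 - 7*b^2 - 25*b + 18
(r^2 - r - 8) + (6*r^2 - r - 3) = 7*r^2 - 2*r - 11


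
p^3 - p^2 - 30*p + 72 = (p - 4)*(p - 3)*(p + 6)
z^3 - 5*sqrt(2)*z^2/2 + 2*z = z*(z - 2*sqrt(2))*(z - sqrt(2)/2)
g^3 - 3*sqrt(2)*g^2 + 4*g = g*(g - 2*sqrt(2))*(g - sqrt(2))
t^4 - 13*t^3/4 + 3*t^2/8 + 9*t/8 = t*(t - 3)*(t - 3/4)*(t + 1/2)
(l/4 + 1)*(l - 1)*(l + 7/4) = l^3/4 + 19*l^2/16 + 5*l/16 - 7/4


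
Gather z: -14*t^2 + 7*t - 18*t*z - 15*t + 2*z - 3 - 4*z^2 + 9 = -14*t^2 - 8*t - 4*z^2 + z*(2 - 18*t) + 6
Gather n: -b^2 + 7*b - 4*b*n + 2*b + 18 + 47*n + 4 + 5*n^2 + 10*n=-b^2 + 9*b + 5*n^2 + n*(57 - 4*b) + 22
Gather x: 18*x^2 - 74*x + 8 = 18*x^2 - 74*x + 8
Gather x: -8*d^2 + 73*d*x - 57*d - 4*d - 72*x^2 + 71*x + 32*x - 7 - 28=-8*d^2 - 61*d - 72*x^2 + x*(73*d + 103) - 35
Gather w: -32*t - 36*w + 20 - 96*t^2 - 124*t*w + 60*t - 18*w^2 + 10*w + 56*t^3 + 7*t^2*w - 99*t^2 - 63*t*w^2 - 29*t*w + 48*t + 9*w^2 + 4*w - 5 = 56*t^3 - 195*t^2 + 76*t + w^2*(-63*t - 9) + w*(7*t^2 - 153*t - 22) + 15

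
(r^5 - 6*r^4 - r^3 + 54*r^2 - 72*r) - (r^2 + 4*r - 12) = r^5 - 6*r^4 - r^3 + 53*r^2 - 76*r + 12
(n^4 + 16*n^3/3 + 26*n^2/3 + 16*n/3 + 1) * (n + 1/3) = n^5 + 17*n^4/3 + 94*n^3/9 + 74*n^2/9 + 25*n/9 + 1/3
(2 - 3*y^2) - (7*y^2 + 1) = 1 - 10*y^2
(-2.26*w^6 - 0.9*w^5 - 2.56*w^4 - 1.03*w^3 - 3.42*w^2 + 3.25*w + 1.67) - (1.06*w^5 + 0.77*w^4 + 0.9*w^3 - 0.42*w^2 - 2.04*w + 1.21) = -2.26*w^6 - 1.96*w^5 - 3.33*w^4 - 1.93*w^3 - 3.0*w^2 + 5.29*w + 0.46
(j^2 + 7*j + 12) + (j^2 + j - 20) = 2*j^2 + 8*j - 8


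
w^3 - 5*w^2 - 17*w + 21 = (w - 7)*(w - 1)*(w + 3)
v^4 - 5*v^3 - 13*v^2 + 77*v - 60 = (v - 5)*(v - 3)*(v - 1)*(v + 4)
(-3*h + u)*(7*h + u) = -21*h^2 + 4*h*u + u^2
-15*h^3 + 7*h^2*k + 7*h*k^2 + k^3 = (-h + k)*(3*h + k)*(5*h + k)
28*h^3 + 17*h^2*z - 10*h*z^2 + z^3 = (-7*h + z)*(-4*h + z)*(h + z)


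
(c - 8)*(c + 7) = c^2 - c - 56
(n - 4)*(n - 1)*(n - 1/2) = n^3 - 11*n^2/2 + 13*n/2 - 2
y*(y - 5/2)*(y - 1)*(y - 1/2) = y^4 - 4*y^3 + 17*y^2/4 - 5*y/4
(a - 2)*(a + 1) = a^2 - a - 2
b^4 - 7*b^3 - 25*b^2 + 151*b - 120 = (b - 8)*(b - 3)*(b - 1)*(b + 5)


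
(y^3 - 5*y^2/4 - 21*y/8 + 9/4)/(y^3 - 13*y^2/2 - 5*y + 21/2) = (4*y^2 - 11*y + 6)/(4*(y^2 - 8*y + 7))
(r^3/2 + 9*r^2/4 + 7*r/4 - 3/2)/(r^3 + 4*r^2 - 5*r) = (2*r^3 + 9*r^2 + 7*r - 6)/(4*r*(r^2 + 4*r - 5))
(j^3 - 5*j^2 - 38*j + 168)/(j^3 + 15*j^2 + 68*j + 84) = (j^2 - 11*j + 28)/(j^2 + 9*j + 14)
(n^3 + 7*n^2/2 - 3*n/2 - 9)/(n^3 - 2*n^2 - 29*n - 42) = (n - 3/2)/(n - 7)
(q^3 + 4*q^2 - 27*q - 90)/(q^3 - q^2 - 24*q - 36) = (q^2 + q - 30)/(q^2 - 4*q - 12)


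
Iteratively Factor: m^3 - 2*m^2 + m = (m - 1)*(m^2 - m) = (m - 1)^2*(m)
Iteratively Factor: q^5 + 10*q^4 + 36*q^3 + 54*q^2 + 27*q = (q + 1)*(q^4 + 9*q^3 + 27*q^2 + 27*q) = (q + 1)*(q + 3)*(q^3 + 6*q^2 + 9*q) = (q + 1)*(q + 3)^2*(q^2 + 3*q) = q*(q + 1)*(q + 3)^2*(q + 3)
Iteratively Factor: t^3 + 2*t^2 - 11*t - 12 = (t - 3)*(t^2 + 5*t + 4) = (t - 3)*(t + 4)*(t + 1)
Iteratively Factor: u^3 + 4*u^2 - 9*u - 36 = (u + 4)*(u^2 - 9) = (u + 3)*(u + 4)*(u - 3)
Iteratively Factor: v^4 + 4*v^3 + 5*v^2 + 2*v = (v + 1)*(v^3 + 3*v^2 + 2*v) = v*(v + 1)*(v^2 + 3*v + 2) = v*(v + 1)*(v + 2)*(v + 1)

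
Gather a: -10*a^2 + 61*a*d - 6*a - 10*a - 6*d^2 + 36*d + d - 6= -10*a^2 + a*(61*d - 16) - 6*d^2 + 37*d - 6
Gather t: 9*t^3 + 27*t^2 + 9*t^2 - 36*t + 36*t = 9*t^3 + 36*t^2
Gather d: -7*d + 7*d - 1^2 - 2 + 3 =0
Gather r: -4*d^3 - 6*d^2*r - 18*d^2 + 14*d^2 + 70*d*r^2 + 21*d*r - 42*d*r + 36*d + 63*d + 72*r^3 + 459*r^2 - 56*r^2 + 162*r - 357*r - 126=-4*d^3 - 4*d^2 + 99*d + 72*r^3 + r^2*(70*d + 403) + r*(-6*d^2 - 21*d - 195) - 126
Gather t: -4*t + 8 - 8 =-4*t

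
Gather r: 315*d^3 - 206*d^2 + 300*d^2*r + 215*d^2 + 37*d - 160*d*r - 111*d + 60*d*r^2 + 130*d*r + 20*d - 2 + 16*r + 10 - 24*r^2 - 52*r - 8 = 315*d^3 + 9*d^2 - 54*d + r^2*(60*d - 24) + r*(300*d^2 - 30*d - 36)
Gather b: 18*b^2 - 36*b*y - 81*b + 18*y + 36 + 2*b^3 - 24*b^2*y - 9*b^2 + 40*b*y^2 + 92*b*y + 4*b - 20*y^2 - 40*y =2*b^3 + b^2*(9 - 24*y) + b*(40*y^2 + 56*y - 77) - 20*y^2 - 22*y + 36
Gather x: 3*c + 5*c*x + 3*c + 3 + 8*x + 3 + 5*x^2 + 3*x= 6*c + 5*x^2 + x*(5*c + 11) + 6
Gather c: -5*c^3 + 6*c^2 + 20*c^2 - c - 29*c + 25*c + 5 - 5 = -5*c^3 + 26*c^2 - 5*c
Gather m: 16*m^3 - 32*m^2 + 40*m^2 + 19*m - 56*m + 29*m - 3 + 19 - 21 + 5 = 16*m^3 + 8*m^2 - 8*m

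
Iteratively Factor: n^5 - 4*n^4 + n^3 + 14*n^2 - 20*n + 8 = (n + 2)*(n^4 - 6*n^3 + 13*n^2 - 12*n + 4) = (n - 2)*(n + 2)*(n^3 - 4*n^2 + 5*n - 2) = (n - 2)*(n - 1)*(n + 2)*(n^2 - 3*n + 2) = (n - 2)*(n - 1)^2*(n + 2)*(n - 2)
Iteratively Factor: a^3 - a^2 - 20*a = (a + 4)*(a^2 - 5*a) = a*(a + 4)*(a - 5)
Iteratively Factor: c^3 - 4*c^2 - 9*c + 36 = (c - 3)*(c^2 - c - 12) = (c - 4)*(c - 3)*(c + 3)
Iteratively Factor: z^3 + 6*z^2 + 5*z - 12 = (z + 3)*(z^2 + 3*z - 4) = (z + 3)*(z + 4)*(z - 1)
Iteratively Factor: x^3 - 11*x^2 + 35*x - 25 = (x - 1)*(x^2 - 10*x + 25) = (x - 5)*(x - 1)*(x - 5)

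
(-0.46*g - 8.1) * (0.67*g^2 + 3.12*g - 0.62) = -0.3082*g^3 - 6.8622*g^2 - 24.9868*g + 5.022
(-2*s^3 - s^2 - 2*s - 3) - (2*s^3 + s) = -4*s^3 - s^2 - 3*s - 3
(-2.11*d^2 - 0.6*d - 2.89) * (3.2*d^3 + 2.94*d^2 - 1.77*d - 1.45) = -6.752*d^5 - 8.1234*d^4 - 7.2773*d^3 - 4.3751*d^2 + 5.9853*d + 4.1905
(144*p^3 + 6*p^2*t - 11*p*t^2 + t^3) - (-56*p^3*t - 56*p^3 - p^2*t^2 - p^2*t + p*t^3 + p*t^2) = 56*p^3*t + 200*p^3 + p^2*t^2 + 7*p^2*t - p*t^3 - 12*p*t^2 + t^3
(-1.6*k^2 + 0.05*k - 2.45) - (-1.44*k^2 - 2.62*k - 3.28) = -0.16*k^2 + 2.67*k + 0.83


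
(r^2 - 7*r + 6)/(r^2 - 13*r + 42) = (r - 1)/(r - 7)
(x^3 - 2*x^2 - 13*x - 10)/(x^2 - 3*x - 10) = x + 1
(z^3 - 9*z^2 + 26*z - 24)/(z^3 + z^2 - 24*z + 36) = (z - 4)/(z + 6)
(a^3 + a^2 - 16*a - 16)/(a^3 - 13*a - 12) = (a + 4)/(a + 3)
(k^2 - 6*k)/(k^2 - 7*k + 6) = k/(k - 1)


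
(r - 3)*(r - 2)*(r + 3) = r^3 - 2*r^2 - 9*r + 18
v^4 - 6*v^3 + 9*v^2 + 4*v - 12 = (v - 3)*(v - 2)^2*(v + 1)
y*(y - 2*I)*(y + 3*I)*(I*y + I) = I*y^4 - y^3 + I*y^3 - y^2 + 6*I*y^2 + 6*I*y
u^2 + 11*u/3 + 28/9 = (u + 4/3)*(u + 7/3)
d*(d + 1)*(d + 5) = d^3 + 6*d^2 + 5*d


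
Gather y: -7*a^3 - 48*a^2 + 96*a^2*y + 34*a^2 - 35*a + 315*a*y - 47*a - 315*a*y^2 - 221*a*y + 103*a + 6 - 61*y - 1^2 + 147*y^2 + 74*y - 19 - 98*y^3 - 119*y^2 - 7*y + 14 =-7*a^3 - 14*a^2 + 21*a - 98*y^3 + y^2*(28 - 315*a) + y*(96*a^2 + 94*a + 6)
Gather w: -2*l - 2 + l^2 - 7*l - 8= l^2 - 9*l - 10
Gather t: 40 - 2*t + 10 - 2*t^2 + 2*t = 50 - 2*t^2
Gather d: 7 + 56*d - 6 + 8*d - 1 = 64*d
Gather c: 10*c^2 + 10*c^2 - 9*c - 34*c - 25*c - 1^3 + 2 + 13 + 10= 20*c^2 - 68*c + 24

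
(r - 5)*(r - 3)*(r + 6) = r^3 - 2*r^2 - 33*r + 90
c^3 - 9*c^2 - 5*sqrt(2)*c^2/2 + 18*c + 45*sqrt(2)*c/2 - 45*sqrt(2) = (c - 6)*(c - 3)*(c - 5*sqrt(2)/2)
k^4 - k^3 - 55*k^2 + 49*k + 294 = (k - 7)*(k - 3)*(k + 2)*(k + 7)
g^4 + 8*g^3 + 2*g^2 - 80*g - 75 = (g - 3)*(g + 1)*(g + 5)^2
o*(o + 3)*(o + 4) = o^3 + 7*o^2 + 12*o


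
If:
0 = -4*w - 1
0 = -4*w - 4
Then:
No Solution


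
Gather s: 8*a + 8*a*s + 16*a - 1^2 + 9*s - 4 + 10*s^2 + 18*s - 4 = 24*a + 10*s^2 + s*(8*a + 27) - 9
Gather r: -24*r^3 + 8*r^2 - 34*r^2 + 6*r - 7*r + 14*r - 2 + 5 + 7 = -24*r^3 - 26*r^2 + 13*r + 10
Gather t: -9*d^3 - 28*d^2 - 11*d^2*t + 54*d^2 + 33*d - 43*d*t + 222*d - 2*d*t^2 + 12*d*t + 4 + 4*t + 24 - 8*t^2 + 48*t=-9*d^3 + 26*d^2 + 255*d + t^2*(-2*d - 8) + t*(-11*d^2 - 31*d + 52) + 28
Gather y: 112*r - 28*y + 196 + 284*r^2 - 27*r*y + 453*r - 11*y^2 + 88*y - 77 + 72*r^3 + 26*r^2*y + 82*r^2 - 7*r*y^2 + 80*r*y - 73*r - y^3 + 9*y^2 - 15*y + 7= 72*r^3 + 366*r^2 + 492*r - y^3 + y^2*(-7*r - 2) + y*(26*r^2 + 53*r + 45) + 126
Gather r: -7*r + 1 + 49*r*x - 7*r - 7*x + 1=r*(49*x - 14) - 7*x + 2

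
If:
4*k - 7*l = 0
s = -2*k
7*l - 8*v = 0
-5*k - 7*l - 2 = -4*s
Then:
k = -2/17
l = -8/119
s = 4/17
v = -1/17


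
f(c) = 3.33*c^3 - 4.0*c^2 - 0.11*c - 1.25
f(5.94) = 554.88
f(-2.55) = -82.20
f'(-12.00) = 1534.45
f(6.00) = 573.37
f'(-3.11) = 121.39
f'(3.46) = 91.81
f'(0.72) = -0.69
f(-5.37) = -631.67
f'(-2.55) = 85.25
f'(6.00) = 311.53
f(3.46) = 88.42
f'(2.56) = 44.88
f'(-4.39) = 227.54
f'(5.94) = 304.85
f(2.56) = 28.12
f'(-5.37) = 330.93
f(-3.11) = -139.76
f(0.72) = -2.16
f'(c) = 9.99*c^2 - 8.0*c - 0.11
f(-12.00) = -6330.17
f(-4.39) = -359.59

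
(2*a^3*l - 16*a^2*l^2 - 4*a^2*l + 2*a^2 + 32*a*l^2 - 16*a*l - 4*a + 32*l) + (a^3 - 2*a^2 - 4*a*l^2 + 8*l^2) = 2*a^3*l + a^3 - 16*a^2*l^2 - 4*a^2*l + 28*a*l^2 - 16*a*l - 4*a + 8*l^2 + 32*l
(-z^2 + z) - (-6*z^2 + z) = 5*z^2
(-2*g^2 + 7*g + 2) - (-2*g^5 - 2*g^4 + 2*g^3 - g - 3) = 2*g^5 + 2*g^4 - 2*g^3 - 2*g^2 + 8*g + 5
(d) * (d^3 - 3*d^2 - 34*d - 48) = d^4 - 3*d^3 - 34*d^2 - 48*d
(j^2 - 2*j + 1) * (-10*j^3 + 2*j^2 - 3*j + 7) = -10*j^5 + 22*j^4 - 17*j^3 + 15*j^2 - 17*j + 7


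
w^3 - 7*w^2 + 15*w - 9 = (w - 3)^2*(w - 1)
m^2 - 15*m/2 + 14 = (m - 4)*(m - 7/2)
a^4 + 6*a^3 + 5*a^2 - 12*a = a*(a - 1)*(a + 3)*(a + 4)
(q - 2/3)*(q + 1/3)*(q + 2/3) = q^3 + q^2/3 - 4*q/9 - 4/27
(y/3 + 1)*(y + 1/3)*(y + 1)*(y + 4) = y^4/3 + 25*y^3/9 + 65*y^2/9 + 55*y/9 + 4/3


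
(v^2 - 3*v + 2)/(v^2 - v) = (v - 2)/v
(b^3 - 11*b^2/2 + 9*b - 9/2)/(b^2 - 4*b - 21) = (-2*b^3 + 11*b^2 - 18*b + 9)/(2*(-b^2 + 4*b + 21))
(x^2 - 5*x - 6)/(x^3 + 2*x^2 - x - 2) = (x - 6)/(x^2 + x - 2)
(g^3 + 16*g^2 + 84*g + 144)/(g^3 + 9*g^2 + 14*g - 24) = (g + 6)/(g - 1)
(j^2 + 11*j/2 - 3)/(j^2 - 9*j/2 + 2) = (j + 6)/(j - 4)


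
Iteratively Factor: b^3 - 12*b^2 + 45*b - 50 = (b - 5)*(b^2 - 7*b + 10) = (b - 5)*(b - 2)*(b - 5)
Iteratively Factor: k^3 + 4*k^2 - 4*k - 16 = (k + 2)*(k^2 + 2*k - 8) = (k + 2)*(k + 4)*(k - 2)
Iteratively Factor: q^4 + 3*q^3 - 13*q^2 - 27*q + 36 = (q + 3)*(q^3 - 13*q + 12) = (q - 1)*(q + 3)*(q^2 + q - 12) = (q - 3)*(q - 1)*(q + 3)*(q + 4)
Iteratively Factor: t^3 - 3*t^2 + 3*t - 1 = (t - 1)*(t^2 - 2*t + 1) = (t - 1)^2*(t - 1)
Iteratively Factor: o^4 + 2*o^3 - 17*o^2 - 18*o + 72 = (o + 4)*(o^3 - 2*o^2 - 9*o + 18) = (o - 2)*(o + 4)*(o^2 - 9) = (o - 2)*(o + 3)*(o + 4)*(o - 3)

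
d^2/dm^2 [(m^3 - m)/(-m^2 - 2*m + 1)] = 4*(-2*m^3 + 3*m^2 + 1)/(m^6 + 6*m^5 + 9*m^4 - 4*m^3 - 9*m^2 + 6*m - 1)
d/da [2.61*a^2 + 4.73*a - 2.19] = 5.22*a + 4.73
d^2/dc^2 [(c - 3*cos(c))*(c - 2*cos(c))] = 5*c*cos(c) + 24*sin(c)^2 + 10*sin(c) - 10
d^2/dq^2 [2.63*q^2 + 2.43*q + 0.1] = 5.26000000000000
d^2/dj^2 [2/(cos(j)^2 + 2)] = 4*(-2*sin(j)^4 - 3*sin(j)^2 + 3)/(cos(j)^2 + 2)^3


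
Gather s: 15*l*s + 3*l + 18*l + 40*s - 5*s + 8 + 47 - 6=21*l + s*(15*l + 35) + 49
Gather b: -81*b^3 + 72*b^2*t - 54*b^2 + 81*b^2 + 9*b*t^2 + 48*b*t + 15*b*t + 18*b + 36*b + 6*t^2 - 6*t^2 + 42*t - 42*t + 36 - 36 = -81*b^3 + b^2*(72*t + 27) + b*(9*t^2 + 63*t + 54)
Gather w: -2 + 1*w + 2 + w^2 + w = w^2 + 2*w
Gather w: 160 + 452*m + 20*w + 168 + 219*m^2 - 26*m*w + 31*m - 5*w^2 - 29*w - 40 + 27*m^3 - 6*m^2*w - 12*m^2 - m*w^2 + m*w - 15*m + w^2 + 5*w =27*m^3 + 207*m^2 + 468*m + w^2*(-m - 4) + w*(-6*m^2 - 25*m - 4) + 288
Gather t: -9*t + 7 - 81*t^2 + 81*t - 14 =-81*t^2 + 72*t - 7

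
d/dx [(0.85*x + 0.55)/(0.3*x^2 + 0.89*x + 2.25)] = (-0.255*x^2 - 0.33*x + 1.423)/(0.09*x^4 + 0.534*x^3 + 2.1421*x^2 + 4.005*x + 5.0625)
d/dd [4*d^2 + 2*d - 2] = 8*d + 2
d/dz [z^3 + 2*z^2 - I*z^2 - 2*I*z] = 3*z^2 + 2*z*(2 - I) - 2*I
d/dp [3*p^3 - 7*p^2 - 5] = p*(9*p - 14)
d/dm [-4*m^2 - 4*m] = -8*m - 4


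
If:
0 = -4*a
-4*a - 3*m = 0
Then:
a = 0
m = 0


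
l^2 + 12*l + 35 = (l + 5)*(l + 7)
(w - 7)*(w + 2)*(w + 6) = w^3 + w^2 - 44*w - 84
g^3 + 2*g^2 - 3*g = g*(g - 1)*(g + 3)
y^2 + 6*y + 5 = (y + 1)*(y + 5)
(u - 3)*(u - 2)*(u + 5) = u^3 - 19*u + 30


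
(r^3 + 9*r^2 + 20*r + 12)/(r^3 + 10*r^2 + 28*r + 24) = (r + 1)/(r + 2)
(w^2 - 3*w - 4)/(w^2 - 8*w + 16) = (w + 1)/(w - 4)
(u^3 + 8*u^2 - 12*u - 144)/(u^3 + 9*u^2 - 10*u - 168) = (u + 6)/(u + 7)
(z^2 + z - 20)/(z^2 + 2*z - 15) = (z - 4)/(z - 3)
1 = 1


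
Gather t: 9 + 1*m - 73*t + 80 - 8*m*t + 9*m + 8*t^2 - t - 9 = 10*m + 8*t^2 + t*(-8*m - 74) + 80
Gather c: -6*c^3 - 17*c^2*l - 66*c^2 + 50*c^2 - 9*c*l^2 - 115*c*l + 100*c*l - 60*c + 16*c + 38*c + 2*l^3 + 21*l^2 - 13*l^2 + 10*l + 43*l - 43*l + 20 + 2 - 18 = -6*c^3 + c^2*(-17*l - 16) + c*(-9*l^2 - 15*l - 6) + 2*l^3 + 8*l^2 + 10*l + 4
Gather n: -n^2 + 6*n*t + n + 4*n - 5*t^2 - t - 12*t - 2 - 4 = -n^2 + n*(6*t + 5) - 5*t^2 - 13*t - 6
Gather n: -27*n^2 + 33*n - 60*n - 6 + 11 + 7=-27*n^2 - 27*n + 12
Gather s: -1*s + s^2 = s^2 - s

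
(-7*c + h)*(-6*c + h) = 42*c^2 - 13*c*h + h^2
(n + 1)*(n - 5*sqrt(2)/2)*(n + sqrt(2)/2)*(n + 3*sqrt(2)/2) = n^4 - sqrt(2)*n^3/2 + n^3 - 17*n^2/2 - sqrt(2)*n^2/2 - 17*n/2 - 15*sqrt(2)*n/4 - 15*sqrt(2)/4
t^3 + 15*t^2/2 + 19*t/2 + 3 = (t + 1/2)*(t + 1)*(t + 6)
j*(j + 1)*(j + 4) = j^3 + 5*j^2 + 4*j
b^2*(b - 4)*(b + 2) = b^4 - 2*b^3 - 8*b^2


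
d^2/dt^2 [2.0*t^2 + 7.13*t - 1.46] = 4.00000000000000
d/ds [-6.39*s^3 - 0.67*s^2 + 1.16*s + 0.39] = -19.17*s^2 - 1.34*s + 1.16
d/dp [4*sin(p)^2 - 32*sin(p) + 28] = 8*(sin(p) - 4)*cos(p)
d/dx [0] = 0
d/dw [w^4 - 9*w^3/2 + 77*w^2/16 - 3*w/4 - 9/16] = 4*w^3 - 27*w^2/2 + 77*w/8 - 3/4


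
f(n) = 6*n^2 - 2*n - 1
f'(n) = 12*n - 2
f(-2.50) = 41.50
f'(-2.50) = -32.00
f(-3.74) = 90.41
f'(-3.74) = -46.88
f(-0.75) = 3.88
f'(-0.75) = -11.00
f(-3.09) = 62.47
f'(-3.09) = -39.08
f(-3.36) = 73.46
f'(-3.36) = -42.32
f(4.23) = 97.90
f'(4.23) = 48.76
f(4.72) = 123.23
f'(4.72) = 54.64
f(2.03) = 19.67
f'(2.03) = 22.36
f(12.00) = 839.00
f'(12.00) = 142.00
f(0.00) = -1.00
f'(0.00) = -2.00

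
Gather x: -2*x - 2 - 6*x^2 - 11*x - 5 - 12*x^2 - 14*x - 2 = -18*x^2 - 27*x - 9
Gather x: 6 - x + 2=8 - x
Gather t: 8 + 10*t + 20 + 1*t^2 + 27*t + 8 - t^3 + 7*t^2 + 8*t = -t^3 + 8*t^2 + 45*t + 36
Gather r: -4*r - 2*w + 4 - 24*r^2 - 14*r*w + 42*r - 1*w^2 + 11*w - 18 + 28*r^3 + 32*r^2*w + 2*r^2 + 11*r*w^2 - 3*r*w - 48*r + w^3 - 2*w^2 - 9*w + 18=28*r^3 + r^2*(32*w - 22) + r*(11*w^2 - 17*w - 10) + w^3 - 3*w^2 + 4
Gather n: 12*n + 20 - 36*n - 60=-24*n - 40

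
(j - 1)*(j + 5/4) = j^2 + j/4 - 5/4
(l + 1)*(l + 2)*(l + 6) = l^3 + 9*l^2 + 20*l + 12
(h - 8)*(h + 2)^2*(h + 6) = h^4 + 2*h^3 - 52*h^2 - 200*h - 192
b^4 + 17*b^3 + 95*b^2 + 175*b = b*(b + 5)^2*(b + 7)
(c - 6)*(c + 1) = c^2 - 5*c - 6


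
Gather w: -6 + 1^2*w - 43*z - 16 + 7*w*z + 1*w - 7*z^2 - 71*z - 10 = w*(7*z + 2) - 7*z^2 - 114*z - 32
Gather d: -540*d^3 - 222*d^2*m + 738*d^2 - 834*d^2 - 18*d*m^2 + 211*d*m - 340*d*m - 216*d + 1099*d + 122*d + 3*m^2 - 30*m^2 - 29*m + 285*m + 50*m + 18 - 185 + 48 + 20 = -540*d^3 + d^2*(-222*m - 96) + d*(-18*m^2 - 129*m + 1005) - 27*m^2 + 306*m - 99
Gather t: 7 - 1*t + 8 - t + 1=16 - 2*t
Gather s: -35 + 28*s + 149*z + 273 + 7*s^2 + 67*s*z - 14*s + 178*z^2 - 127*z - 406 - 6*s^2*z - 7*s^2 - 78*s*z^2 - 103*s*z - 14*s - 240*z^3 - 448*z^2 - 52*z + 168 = -6*s^2*z + s*(-78*z^2 - 36*z) - 240*z^3 - 270*z^2 - 30*z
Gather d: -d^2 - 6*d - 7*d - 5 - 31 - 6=-d^2 - 13*d - 42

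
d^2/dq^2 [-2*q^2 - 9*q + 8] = -4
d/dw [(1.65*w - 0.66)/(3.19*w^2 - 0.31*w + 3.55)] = (-5.2635*w^2 + 4.2108*w + 5.6529)/(10.1761*w^4 - 1.9778*w^3 + 22.7451*w^2 - 2.201*w + 12.6025)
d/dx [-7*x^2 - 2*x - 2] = -14*x - 2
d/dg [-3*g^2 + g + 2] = 1 - 6*g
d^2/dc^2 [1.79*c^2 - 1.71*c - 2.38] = 3.58000000000000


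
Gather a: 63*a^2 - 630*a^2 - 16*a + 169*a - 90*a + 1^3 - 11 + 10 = -567*a^2 + 63*a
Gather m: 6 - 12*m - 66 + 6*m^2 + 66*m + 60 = 6*m^2 + 54*m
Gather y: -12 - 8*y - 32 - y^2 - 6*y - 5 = -y^2 - 14*y - 49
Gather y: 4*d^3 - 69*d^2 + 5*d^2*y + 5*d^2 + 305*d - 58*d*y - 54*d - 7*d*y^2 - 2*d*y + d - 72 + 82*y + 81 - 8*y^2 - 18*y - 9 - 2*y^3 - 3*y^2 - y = 4*d^3 - 64*d^2 + 252*d - 2*y^3 + y^2*(-7*d - 11) + y*(5*d^2 - 60*d + 63)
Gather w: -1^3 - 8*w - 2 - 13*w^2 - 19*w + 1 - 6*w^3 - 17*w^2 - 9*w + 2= -6*w^3 - 30*w^2 - 36*w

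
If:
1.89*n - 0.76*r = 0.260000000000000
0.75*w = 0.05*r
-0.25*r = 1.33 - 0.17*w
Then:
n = -2.10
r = -5.57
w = -0.37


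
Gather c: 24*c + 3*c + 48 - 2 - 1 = 27*c + 45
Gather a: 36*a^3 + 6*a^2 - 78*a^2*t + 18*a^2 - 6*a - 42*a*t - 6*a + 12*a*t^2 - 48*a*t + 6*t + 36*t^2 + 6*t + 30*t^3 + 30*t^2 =36*a^3 + a^2*(24 - 78*t) + a*(12*t^2 - 90*t - 12) + 30*t^3 + 66*t^2 + 12*t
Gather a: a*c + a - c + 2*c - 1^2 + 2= a*(c + 1) + c + 1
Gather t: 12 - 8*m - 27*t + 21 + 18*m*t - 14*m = -22*m + t*(18*m - 27) + 33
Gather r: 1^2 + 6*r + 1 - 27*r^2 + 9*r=-27*r^2 + 15*r + 2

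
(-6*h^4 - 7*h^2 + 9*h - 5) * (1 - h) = 6*h^5 - 6*h^4 + 7*h^3 - 16*h^2 + 14*h - 5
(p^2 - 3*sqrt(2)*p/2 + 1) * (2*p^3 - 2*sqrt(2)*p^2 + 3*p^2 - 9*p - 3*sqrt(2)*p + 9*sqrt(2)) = 2*p^5 - 5*sqrt(2)*p^4 + 3*p^4 - 15*sqrt(2)*p^3/2 - p^3 + 12*p^2 + 41*sqrt(2)*p^2/2 - 36*p - 3*sqrt(2)*p + 9*sqrt(2)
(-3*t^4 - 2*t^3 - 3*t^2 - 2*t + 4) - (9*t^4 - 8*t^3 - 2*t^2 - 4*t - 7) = -12*t^4 + 6*t^3 - t^2 + 2*t + 11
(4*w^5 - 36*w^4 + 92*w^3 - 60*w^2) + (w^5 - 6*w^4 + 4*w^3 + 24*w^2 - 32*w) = 5*w^5 - 42*w^4 + 96*w^3 - 36*w^2 - 32*w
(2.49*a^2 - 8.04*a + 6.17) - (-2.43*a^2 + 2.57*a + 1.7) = 4.92*a^2 - 10.61*a + 4.47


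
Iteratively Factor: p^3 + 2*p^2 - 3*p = (p)*(p^2 + 2*p - 3) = p*(p - 1)*(p + 3)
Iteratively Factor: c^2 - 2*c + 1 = (c - 1)*(c - 1)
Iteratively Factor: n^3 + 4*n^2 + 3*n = (n + 3)*(n^2 + n) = n*(n + 3)*(n + 1)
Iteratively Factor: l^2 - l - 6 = (l - 3)*(l + 2)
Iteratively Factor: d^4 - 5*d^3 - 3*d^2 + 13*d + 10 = (d - 2)*(d^3 - 3*d^2 - 9*d - 5) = (d - 2)*(d + 1)*(d^2 - 4*d - 5) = (d - 5)*(d - 2)*(d + 1)*(d + 1)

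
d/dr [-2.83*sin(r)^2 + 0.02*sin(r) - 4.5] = (0.02 - 5.66*sin(r))*cos(r)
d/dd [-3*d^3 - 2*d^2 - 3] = d*(-9*d - 4)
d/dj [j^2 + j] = 2*j + 1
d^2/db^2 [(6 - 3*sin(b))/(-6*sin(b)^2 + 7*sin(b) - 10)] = 3*(-36*sin(b)^5 + 246*sin(b)^4 + 180*sin(b)^3 - 884*sin(b)^2 + 184*sin(b) + 184)/(6*sin(b)^2 - 7*sin(b) + 10)^3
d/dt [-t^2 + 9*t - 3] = 9 - 2*t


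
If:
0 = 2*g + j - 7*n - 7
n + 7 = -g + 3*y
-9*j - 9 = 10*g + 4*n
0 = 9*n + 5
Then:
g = 313/72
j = -67/12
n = -5/9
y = 259/72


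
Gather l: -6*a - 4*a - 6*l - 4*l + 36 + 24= -10*a - 10*l + 60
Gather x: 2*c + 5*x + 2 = 2*c + 5*x + 2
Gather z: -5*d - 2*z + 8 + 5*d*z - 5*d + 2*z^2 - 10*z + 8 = -10*d + 2*z^2 + z*(5*d - 12) + 16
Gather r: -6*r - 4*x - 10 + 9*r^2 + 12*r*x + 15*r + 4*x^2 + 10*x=9*r^2 + r*(12*x + 9) + 4*x^2 + 6*x - 10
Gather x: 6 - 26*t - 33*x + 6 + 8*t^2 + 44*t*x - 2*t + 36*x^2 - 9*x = 8*t^2 - 28*t + 36*x^2 + x*(44*t - 42) + 12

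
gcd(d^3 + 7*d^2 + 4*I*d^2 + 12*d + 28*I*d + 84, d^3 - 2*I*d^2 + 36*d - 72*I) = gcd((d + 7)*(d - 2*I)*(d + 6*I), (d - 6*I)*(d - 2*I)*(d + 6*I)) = d^2 + 4*I*d + 12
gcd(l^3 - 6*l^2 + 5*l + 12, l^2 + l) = l + 1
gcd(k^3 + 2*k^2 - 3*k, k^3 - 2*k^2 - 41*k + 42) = k - 1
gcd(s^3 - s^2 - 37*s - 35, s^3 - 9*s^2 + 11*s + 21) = s^2 - 6*s - 7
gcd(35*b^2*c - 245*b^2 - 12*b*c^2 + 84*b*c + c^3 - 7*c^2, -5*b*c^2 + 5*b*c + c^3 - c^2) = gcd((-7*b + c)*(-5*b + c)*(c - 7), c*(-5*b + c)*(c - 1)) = 5*b - c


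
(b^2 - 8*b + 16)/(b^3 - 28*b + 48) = (b - 4)/(b^2 + 4*b - 12)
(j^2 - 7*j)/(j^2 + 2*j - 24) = j*(j - 7)/(j^2 + 2*j - 24)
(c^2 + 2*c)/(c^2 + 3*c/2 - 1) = 2*c/(2*c - 1)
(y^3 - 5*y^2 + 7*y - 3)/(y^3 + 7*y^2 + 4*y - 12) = (y^2 - 4*y + 3)/(y^2 + 8*y + 12)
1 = 1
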